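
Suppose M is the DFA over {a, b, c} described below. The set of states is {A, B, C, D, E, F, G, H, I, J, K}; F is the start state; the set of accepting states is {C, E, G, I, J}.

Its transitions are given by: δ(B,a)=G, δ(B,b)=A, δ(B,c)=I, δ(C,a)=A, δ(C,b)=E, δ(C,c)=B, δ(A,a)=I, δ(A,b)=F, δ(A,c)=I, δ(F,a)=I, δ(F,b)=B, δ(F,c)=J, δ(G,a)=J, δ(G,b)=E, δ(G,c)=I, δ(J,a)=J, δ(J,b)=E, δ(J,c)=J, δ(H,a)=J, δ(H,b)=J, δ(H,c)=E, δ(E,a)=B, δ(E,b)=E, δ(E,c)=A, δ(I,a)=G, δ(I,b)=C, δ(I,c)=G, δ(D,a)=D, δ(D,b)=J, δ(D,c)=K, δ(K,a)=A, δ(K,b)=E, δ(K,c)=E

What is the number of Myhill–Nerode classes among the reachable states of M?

States {D,H,K} cannot be reached from the start state, so discard them.
Start with accepting vs non-accepting: {C,E,G,I,J} | {A,B,F}.
Refine {C,E,G,I,J} on symbol a: members go to different blocks, giving {G,I,J} and {C,E}.
No further refinement is possible. Final partition (3 blocks): {G,I,J} | {A,B,F} | {C,E}.

3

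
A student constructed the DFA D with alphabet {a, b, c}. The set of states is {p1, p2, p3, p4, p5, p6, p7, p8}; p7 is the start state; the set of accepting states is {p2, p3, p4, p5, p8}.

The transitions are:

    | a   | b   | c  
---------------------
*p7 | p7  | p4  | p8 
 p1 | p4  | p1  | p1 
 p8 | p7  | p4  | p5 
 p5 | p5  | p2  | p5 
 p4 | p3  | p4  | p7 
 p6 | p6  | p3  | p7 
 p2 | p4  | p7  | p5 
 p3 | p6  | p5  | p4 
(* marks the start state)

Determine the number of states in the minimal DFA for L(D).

Reachable states from the start: {p2,p3,p4,p5,p6,p7,p8}. Unreachable: {p1} — drop them.
P0 = {p2,p3,p4,p5,p8} | {p6,p7}.
On input a, block {p2,p3,p4,p5,p8} splits into {p2,p4,p5} and {p3,p8}.
On input a, block {p2,p4,p5} splits into {p2,p5} and {p4}.
On input a, block {p2,p5} splits into {p2} and {p5}.
Refine {p6,p7} on symbol b: members go to different blocks, giving {p6} and {p7}.
Refine {p3,p8} on symbol a: members go to different blocks, giving {p3} and {p8}.
Stable partition: {p2} | {p6} | {p3} | {p4} | {p5} | {p7} | {p8} — 7 equivalence classes.

7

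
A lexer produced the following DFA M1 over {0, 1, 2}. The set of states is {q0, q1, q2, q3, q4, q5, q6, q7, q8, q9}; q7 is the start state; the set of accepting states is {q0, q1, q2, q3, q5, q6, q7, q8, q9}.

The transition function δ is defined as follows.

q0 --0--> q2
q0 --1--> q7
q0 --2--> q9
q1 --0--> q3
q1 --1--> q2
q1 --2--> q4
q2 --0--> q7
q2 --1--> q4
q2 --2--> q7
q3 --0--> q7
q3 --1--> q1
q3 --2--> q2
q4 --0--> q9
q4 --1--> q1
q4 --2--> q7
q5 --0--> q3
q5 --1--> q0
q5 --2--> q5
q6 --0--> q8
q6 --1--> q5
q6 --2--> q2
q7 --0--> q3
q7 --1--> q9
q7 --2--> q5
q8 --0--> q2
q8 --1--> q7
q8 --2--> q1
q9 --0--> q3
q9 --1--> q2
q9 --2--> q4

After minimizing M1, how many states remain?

First remove the unreachable states {q6,q8}; 8 states remain.
Initial partition by acceptance: {q0,q1,q2,q3,q5,q7,q9} | {q4}.
Split {q0,q1,q2,q3,q5,q7,q9} by δ(·,1) → {q0,q1,q3,q5,q7,q9} and {q2}.
On input 0, block {q0,q1,q3,q5,q7,q9} splits into {q1,q3,q5,q7,q9} and {q0}.
Split {q1,q3,q5,q7,q9} by δ(·,1) → {q1,q9} and {q3,q7} and {q5}.
Split {q3,q7} by δ(·,2) → {q3} and {q7}.
Stable partition: {q1,q9} | {q4} | {q2} | {q0} | {q3} | {q5} | {q7} — 7 equivalence classes.

7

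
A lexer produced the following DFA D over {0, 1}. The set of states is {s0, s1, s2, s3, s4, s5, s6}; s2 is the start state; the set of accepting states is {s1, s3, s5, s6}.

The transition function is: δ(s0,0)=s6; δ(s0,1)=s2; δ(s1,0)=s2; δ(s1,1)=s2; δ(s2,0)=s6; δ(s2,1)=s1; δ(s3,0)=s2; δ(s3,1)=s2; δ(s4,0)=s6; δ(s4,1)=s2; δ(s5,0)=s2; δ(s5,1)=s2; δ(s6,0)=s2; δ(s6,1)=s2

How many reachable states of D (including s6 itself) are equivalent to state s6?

2

Reachable states from the start: {s1,s2,s6}. Unreachable: {s0,s3,s4,s5} — drop them.
Initial partition by acceptance: {s1,s6} | {s2}.
The partition is now stable with 2 blocks: {s1,s6} | {s2}.
The equivalence class containing s6 is {s1,s6}, of size 2.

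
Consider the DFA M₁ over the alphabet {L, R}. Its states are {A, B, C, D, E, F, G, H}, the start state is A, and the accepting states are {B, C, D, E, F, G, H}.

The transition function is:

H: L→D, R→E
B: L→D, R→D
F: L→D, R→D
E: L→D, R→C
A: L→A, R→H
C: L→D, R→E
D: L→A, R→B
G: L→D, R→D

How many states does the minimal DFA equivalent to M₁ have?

4

First remove the unreachable states {F,G}; 6 states remain.
Initial partition by acceptance: {B,C,D,E,H} | {A}.
Refine {B,C,D,E,H} on symbol L: members go to different blocks, giving {B,C,E,H} and {D}.
On input R, block {B,C,E,H} splits into {C,E,H} and {B}.
No further refinement is possible. Final partition (4 blocks): {C,E,H} | {A} | {D} | {B}.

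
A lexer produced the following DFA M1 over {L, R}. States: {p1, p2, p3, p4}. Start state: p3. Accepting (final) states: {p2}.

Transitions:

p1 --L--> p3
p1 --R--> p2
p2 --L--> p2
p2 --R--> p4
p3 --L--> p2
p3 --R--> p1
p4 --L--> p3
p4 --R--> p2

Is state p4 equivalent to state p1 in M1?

Yes

Start with accepting vs non-accepting: {p2} | {p1,p3,p4}.
On input L, block {p1,p3,p4} splits into {p1,p4} and {p3}.
The partition is now stable with 3 blocks: {p2} | {p1,p4} | {p3}.
p4 and p1 lie in the same block of the stable partition, so they are equivalent — no string distinguishes them.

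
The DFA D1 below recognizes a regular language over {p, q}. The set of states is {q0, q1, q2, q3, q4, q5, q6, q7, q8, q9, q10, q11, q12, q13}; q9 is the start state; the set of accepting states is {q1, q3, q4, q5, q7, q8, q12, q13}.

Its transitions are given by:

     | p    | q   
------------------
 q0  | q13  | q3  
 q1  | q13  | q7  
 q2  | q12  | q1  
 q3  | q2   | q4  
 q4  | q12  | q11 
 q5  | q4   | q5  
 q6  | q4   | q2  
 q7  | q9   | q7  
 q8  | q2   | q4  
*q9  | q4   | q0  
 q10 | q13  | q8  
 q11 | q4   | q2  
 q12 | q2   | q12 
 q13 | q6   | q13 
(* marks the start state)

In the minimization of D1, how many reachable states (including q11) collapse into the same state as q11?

2

Reachable states from the start: {q0,q1,q2,q3,q4,q6,q7,q9,q11,q12,q13}. Unreachable: {q5,q8,q10} — drop them.
P0 = {q1,q3,q4,q7,q12,q13} | {q0,q2,q6,q9,q11}.
Split {q1,q3,q4,q7,q12,q13} by δ(·,p) → {q3,q7,q12,q13} and {q1,q4}.
On input q, block {q3,q7,q12,q13} splits into {q7,q12,q13} and {q3}.
Split {q0,q2,q6,q9,q11} by δ(·,p) → {q6,q9,q11} and {q0,q2}.
Refine {q7,q12,q13} on symbol p: members go to different blocks, giving {q7,q13} and {q12}.
On input p, block {q1,q4} splits into {q1} and {q4}.
Split {q0,q2} by δ(·,p) → {q0} and {q2}.
Split {q6,q9,q11} by δ(·,q) → {q6,q11} and {q9}.
Refine {q7,q13} on symbol p: members go to different blocks, giving {q7} and {q13}.
No further refinement is possible. Final partition (10 blocks): {q7} | {q6,q11} | {q1} | {q3} | {q0} | {q12} | {q4} | {q2} | {q9} | {q13}.
The equivalence class containing q11 is {q6,q11}, of size 2.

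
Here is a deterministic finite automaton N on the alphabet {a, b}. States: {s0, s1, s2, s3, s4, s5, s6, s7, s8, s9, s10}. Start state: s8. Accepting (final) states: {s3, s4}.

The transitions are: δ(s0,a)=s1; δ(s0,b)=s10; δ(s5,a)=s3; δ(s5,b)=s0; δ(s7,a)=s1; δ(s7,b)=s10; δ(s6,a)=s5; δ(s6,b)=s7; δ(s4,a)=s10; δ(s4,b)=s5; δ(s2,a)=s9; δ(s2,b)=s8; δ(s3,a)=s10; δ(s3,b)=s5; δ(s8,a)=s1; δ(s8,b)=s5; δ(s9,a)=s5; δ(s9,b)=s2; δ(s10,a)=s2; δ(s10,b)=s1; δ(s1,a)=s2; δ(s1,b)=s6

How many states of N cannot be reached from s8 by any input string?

1

No path from s8 leads to s4; the other 10 states are all reachable.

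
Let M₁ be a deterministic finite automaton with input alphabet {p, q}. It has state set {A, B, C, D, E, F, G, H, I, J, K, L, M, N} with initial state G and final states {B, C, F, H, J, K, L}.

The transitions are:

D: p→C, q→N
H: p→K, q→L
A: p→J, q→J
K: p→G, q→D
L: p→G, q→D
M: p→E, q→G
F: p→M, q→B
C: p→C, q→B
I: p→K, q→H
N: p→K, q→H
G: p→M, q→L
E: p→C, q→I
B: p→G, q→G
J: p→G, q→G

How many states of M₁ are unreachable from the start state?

No path from G leads to A, F, J; the other 11 states are all reachable.

3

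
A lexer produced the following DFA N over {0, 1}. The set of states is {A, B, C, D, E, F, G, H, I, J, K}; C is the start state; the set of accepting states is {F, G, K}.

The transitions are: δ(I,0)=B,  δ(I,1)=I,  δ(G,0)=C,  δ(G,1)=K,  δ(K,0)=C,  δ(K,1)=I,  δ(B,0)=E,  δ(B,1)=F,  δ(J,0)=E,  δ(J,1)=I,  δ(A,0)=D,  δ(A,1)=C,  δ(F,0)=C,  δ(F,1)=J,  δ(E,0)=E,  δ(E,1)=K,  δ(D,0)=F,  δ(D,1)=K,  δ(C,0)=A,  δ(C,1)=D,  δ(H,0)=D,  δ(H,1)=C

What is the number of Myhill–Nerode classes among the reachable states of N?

6

States {G,H} cannot be reached from the start state, so discard them.
Start with accepting vs non-accepting: {F,K} | {A,B,C,D,E,I,J}.
Refine {A,B,C,D,E,I,J} on symbol 0: members go to different blocks, giving {A,B,C,E,I,J} and {D}.
On input 0, block {A,B,C,E,I,J} splits into {B,C,E,I,J} and {A}.
Split {B,C,E,I,J} by δ(·,0) → {B,E,I,J} and {C}.
Split {B,E,I,J} by δ(·,1) → {B,E} and {I,J}.
Stable partition: {F,K} | {B,E} | {D} | {A} | {C} | {I,J} — 6 equivalence classes.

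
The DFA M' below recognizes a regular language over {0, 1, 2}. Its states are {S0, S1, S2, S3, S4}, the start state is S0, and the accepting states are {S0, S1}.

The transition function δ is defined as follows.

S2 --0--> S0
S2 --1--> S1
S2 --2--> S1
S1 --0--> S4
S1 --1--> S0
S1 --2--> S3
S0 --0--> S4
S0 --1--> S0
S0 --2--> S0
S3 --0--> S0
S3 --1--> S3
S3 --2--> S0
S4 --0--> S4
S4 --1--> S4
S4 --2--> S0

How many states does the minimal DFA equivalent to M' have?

First remove the unreachable states {S1,S2,S3}; 2 states remain.
Initial partition by acceptance: {S0} | {S4}.
No further refinement is possible. Final partition (2 blocks): {S0} | {S4}.

2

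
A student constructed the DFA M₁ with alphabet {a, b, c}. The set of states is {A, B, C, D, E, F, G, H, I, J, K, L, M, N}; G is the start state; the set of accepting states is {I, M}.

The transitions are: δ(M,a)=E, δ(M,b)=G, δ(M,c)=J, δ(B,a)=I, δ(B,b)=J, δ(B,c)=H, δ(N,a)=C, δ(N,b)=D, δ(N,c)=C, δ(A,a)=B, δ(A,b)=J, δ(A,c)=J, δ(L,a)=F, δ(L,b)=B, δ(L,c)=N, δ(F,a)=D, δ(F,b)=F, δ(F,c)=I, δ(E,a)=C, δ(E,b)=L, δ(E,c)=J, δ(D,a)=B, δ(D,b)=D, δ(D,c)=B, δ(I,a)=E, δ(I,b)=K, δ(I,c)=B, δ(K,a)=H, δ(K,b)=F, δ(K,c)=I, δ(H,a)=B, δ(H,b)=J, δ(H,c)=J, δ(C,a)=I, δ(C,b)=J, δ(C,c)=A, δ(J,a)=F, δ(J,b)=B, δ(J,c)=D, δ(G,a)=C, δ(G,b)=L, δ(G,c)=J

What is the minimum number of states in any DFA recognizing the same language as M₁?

7

First remove the unreachable states {M}; 13 states remain.
Initial partition by acceptance: {I} | {A,B,C,D,E,F,G,H,J,K,L,N}.
Split {A,B,C,D,E,F,G,H,J,K,L,N} by δ(·,a) → {A,D,E,F,G,H,J,K,L,N} and {B,C}.
Split {A,D,E,F,G,H,J,K,L,N} by δ(·,a) → {A,D,E,G,H,N} and {F,J,K,L}.
Refine {A,D,E,G,H,N} on symbol b: members go to different blocks, giving {A,E,G,H} and {D,N}.
Split {F,J,K,L} by δ(·,a) → {J,L} and {F} and {K}.
Stable partition: {I} | {A,E,G,H} | {B,C} | {J,L} | {D,N} | {F} | {K} — 7 equivalence classes.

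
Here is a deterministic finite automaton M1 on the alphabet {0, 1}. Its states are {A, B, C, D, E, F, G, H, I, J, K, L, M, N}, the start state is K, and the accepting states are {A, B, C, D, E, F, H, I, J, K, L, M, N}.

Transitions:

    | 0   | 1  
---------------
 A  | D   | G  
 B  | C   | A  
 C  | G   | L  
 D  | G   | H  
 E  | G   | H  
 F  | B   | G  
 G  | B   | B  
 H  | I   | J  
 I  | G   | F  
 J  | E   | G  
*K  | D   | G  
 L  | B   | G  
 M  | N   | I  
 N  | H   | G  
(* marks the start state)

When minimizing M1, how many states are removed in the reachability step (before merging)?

BFS from K reaches {A, B, C, D, E, F, G, H, I, J, K, L}; the 2 state(s) M, N are never visited.

2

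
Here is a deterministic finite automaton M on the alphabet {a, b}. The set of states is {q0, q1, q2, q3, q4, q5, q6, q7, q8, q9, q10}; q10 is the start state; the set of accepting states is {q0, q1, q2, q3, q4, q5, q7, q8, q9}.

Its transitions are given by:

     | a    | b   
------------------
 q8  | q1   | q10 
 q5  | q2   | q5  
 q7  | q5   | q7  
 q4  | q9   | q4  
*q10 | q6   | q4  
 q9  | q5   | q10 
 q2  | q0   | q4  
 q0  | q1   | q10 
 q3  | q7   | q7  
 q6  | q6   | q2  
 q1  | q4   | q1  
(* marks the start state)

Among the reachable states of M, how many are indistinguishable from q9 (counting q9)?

2

Reachable states from the start: {q0,q1,q2,q4,q5,q6,q9,q10}. Unreachable: {q3,q7,q8} — drop them.
P0 = {q0,q1,q2,q4,q5,q9} | {q6,q10}.
Refine {q0,q1,q2,q4,q5,q9} on symbol b: members go to different blocks, giving {q1,q2,q4,q5} and {q0,q9}.
On input a, block {q1,q2,q4,q5} splits into {q1,q5} and {q2,q4}.
Stable partition: {q1,q5} | {q6,q10} | {q0,q9} | {q2,q4} — 4 equivalence classes.
State q9 belongs to the block {q0,q9}, which has 2 states.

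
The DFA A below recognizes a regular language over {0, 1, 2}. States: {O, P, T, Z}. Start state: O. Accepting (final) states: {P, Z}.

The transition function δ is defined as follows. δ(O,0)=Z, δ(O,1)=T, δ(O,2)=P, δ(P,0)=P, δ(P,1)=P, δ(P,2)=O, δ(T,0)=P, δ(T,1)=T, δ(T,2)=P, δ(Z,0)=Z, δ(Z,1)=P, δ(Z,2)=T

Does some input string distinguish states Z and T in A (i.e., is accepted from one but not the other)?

Yes

Start with accepting vs non-accepting: {P,Z} | {O,T}.
No further refinement is possible. Final partition (2 blocks): {P,Z} | {O,T}.
Z and T end up in different blocks, so they are distinguishable. For instance, the string 'ε' is accepted from only Z.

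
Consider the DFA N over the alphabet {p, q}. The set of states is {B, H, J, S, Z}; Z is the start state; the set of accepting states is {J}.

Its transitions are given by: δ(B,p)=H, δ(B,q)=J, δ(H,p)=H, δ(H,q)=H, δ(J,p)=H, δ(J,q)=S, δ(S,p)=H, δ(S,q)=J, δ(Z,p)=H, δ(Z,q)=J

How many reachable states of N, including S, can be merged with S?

First remove the unreachable states {B}; 4 states remain.
P0 = {J} | {H,S,Z}.
On input q, block {H,S,Z} splits into {S,Z} and {H}.
The partition is now stable with 3 blocks: {J} | {S,Z} | {H}.
The equivalence class containing S is {S,Z}, of size 2.

2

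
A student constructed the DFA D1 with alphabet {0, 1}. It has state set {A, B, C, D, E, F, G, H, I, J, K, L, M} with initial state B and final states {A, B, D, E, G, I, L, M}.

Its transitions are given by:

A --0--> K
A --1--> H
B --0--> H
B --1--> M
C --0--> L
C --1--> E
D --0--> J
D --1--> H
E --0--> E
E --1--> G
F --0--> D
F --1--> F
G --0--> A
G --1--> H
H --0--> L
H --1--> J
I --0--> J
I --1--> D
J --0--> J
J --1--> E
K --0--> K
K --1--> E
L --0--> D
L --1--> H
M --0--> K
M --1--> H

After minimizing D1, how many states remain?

6

Reachable states from the start: {A,B,D,E,G,H,J,K,L,M}. Unreachable: {C,F,I} — drop them.
P0 = {A,B,D,E,G,L,M} | {H,J,K}.
Refine {A,B,D,E,G,L,M} on symbol 0: members go to different blocks, giving {A,B,D,M} and {E,G,L}.
Refine {A,B,D,M} on symbol 1: members go to different blocks, giving {A,D,M} and {B}.
Refine {H,J,K} on symbol 0: members go to different blocks, giving {J,K} and {H}.
Split {E,G,L} by δ(·,0) → {G,L} and {E}.
Stable partition: {A,D,M} | {J,K} | {G,L} | {B} | {H} | {E} — 6 equivalence classes.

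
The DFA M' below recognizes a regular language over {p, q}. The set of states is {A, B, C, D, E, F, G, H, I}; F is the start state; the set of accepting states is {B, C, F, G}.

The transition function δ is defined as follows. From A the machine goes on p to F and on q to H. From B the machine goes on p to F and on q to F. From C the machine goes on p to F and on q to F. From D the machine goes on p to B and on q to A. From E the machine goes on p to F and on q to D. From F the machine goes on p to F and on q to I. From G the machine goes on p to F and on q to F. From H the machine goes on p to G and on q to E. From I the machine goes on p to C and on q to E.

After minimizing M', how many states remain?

All states are reachable from the start state.
P0 = {B,C,F,G} | {A,D,E,H,I}.
Refine {B,C,F,G} on symbol q: members go to different blocks, giving {B,C,G} and {F}.
Split {A,D,E,H,I} by δ(·,p) → {D,H,I} and {A,E}.
Stable partition: {B,C,G} | {D,H,I} | {F} | {A,E} — 4 equivalence classes.

4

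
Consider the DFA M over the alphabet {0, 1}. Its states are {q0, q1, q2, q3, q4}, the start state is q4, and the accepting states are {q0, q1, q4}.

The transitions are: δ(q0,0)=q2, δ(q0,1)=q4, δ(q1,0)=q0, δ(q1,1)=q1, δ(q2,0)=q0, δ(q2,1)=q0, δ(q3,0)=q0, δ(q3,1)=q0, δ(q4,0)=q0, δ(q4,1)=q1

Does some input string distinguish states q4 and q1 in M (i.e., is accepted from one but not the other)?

Reachable states from the start: {q0,q1,q2,q4}. Unreachable: {q3} — drop them.
Start with accepting vs non-accepting: {q0,q1,q4} | {q2}.
Split {q0,q1,q4} by δ(·,0) → {q1,q4} and {q0}.
No further refinement is possible. Final partition (3 blocks): {q1,q4} | {q2} | {q0}.
q4 and q1 lie in the same block of the stable partition, so they are equivalent — no string distinguishes them.

No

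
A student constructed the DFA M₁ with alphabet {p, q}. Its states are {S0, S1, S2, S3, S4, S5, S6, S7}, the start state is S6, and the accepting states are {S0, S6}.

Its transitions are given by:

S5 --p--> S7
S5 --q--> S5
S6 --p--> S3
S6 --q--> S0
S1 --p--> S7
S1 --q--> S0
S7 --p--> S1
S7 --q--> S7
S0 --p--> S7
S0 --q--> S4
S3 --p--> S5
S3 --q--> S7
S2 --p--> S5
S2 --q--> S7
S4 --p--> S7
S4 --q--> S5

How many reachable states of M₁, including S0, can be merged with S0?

Reachable states from the start: {S0,S1,S3,S4,S5,S6,S7}. Unreachable: {S2} — drop them.
P0 = {S0,S6} | {S1,S3,S4,S5,S7}.
Split {S0,S6} by δ(·,q) → {S0} and {S6}.
On input q, block {S1,S3,S4,S5,S7} splits into {S3,S4,S5,S7} and {S1}.
Split {S3,S4,S5,S7} by δ(·,p) → {S3,S4,S5} and {S7}.
On input p, block {S3,S4,S5} splits into {S4,S5} and {S3}.
No further refinement is possible. Final partition (6 blocks): {S0} | {S4,S5} | {S6} | {S1} | {S7} | {S3}.
The equivalence class containing S0 is {S0}, of size 1.

1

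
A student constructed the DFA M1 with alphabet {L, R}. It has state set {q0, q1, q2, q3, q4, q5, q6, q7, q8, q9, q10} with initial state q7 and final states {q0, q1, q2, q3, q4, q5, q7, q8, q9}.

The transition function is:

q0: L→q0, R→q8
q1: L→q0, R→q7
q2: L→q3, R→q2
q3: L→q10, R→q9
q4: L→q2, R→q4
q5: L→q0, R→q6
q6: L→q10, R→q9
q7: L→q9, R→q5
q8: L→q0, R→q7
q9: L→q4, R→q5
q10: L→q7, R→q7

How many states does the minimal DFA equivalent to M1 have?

10

Reachable states from the start: {q0,q2,q3,q4,q5,q6,q7,q8,q9,q10}. Unreachable: {q1} — drop them.
Start with accepting vs non-accepting: {q0,q2,q3,q4,q5,q7,q8,q9} | {q6,q10}.
Refine {q0,q2,q3,q4,q5,q7,q8,q9} on symbol L: members go to different blocks, giving {q0,q2,q4,q5,q7,q8,q9} and {q3}.
Split {q0,q2,q4,q5,q7,q8,q9} by δ(·,L) → {q0,q4,q5,q7,q8,q9} and {q2}.
Split {q0,q4,q5,q7,q8,q9} by δ(·,L) → {q0,q5,q7,q8,q9} and {q4}.
On input L, block {q0,q5,q7,q8,q9} splits into {q0,q5,q7,q8} and {q9}.
On input L, block {q0,q5,q7,q8} splits into {q0,q5,q8} and {q7}.
On input R, block {q0,q5,q8} splits into {q0} and {q5} and {q8}.
Refine {q6,q10} on symbol L: members go to different blocks, giving {q6} and {q10}.
Stable partition: {q0} | {q6} | {q3} | {q2} | {q4} | {q9} | {q7} | {q5} | {q8} | {q10} — 10 equivalence classes.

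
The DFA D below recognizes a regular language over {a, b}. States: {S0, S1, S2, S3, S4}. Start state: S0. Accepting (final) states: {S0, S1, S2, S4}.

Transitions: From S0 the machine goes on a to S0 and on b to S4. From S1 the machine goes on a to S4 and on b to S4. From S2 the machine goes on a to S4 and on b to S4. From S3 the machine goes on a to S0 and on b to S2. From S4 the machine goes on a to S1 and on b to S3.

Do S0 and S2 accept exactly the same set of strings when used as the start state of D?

No

P0 = {S0,S1,S2,S4} | {S3}.
Split {S0,S1,S2,S4} by δ(·,b) → {S0,S1,S2} and {S4}.
Split {S0,S1,S2} by δ(·,a) → {S1,S2} and {S0}.
The partition is now stable with 4 blocks: {S1,S2} | {S3} | {S4} | {S0}.
S0 and S2 end up in different blocks, so they are distinguishable. For instance, the string 'ab' is accepted from only S0.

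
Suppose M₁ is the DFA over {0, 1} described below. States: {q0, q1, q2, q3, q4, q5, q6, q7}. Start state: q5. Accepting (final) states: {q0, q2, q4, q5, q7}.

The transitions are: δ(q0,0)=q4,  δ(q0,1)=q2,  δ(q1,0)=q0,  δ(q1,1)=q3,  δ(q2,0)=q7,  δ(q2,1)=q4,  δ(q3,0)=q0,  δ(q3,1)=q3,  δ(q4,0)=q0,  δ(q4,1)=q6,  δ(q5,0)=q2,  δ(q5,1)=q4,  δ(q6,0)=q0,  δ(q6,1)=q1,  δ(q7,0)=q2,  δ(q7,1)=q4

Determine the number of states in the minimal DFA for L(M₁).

4

All states are reachable from the start state.
Start with accepting vs non-accepting: {q0,q2,q4,q5,q7} | {q1,q3,q6}.
Refine {q0,q2,q4,q5,q7} on symbol 1: members go to different blocks, giving {q0,q2,q5,q7} and {q4}.
Refine {q0,q2,q5,q7} on symbol 0: members go to different blocks, giving {q2,q5,q7} and {q0}.
The partition is now stable with 4 blocks: {q2,q5,q7} | {q1,q3,q6} | {q4} | {q0}.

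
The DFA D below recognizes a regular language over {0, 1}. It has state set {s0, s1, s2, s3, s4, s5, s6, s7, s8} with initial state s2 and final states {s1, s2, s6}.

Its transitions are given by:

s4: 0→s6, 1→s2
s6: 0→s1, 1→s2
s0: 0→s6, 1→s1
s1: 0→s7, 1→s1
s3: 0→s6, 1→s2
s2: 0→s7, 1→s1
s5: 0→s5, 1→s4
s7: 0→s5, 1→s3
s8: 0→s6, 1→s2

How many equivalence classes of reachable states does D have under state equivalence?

4

Reachable states from the start: {s1,s2,s3,s4,s5,s6,s7}. Unreachable: {s0,s8} — drop them.
P0 = {s1,s2,s6} | {s3,s4,s5,s7}.
Split {s1,s2,s6} by δ(·,0) → {s1,s2} and {s6}.
On input 0, block {s3,s4,s5,s7} splits into {s3,s4} and {s5,s7}.
Stable partition: {s1,s2} | {s3,s4} | {s6} | {s5,s7} — 4 equivalence classes.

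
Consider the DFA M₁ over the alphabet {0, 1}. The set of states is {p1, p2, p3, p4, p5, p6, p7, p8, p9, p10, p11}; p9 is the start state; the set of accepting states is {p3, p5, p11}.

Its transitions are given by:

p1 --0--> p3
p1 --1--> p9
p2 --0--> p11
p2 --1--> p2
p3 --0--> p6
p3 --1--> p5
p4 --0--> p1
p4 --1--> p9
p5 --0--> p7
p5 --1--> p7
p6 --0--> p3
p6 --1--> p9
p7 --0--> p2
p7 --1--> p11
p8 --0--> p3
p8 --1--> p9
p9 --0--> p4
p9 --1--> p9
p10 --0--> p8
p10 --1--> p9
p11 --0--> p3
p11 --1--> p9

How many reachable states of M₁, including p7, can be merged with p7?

Reachable states from the start: {p1,p2,p3,p4,p5,p6,p7,p9,p11}. Unreachable: {p8,p10} — drop them.
Initial partition by acceptance: {p3,p5,p11} | {p1,p2,p4,p6,p7,p9}.
Refine {p3,p5,p11} on symbol 0: members go to different blocks, giving {p3,p5} and {p11}.
Split {p3,p5} by δ(·,1) → {p3} and {p5}.
Split {p1,p2,p4,p6,p7,p9} by δ(·,0) → {p4,p7,p9} and {p1,p6} and {p2}.
Refine {p4,p7,p9} on symbol 0: members go to different blocks, giving {p4} and {p7} and {p9}.
No further refinement is possible. Final partition (8 blocks): {p3} | {p4} | {p11} | {p5} | {p1,p6} | {p2} | {p7} | {p9}.
The equivalence class containing p7 is {p7}, of size 1.

1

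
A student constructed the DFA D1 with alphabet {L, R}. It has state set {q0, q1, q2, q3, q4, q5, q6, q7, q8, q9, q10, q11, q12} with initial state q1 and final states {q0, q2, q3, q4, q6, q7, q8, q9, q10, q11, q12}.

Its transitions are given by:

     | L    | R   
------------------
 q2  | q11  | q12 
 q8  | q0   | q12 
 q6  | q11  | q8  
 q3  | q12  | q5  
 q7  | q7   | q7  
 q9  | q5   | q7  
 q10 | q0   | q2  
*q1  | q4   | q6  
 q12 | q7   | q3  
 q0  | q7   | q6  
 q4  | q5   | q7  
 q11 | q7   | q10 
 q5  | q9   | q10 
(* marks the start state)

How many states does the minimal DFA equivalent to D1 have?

Every state is reachable, so we keep all 13.
Initial partition by acceptance: {q0,q2,q3,q4,q6,q7,q8,q9,q10,q11,q12} | {q1,q5}.
Split {q0,q2,q3,q4,q6,q7,q8,q9,q10,q11,q12} by δ(·,L) → {q0,q2,q3,q6,q7,q8,q10,q11,q12} and {q4,q9}.
Refine {q0,q2,q3,q6,q7,q8,q10,q11,q12} on symbol R: members go to different blocks, giving {q0,q2,q6,q7,q8,q10,q11,q12} and {q3}.
Refine {q0,q2,q6,q7,q8,q10,q11,q12} on symbol R: members go to different blocks, giving {q0,q2,q6,q7,q8,q10,q11} and {q12}.
Split {q0,q2,q6,q7,q8,q10,q11} by δ(·,R) → {q0,q6,q7,q10,q11} and {q2,q8}.
Split {q0,q6,q7,q10,q11} by δ(·,R) → {q0,q7,q11} and {q6,q10}.
Split {q0,q7,q11} by δ(·,R) → {q0,q11} and {q7}.
The partition is now stable with 8 blocks: {q0,q11} | {q1,q5} | {q4,q9} | {q3} | {q12} | {q2,q8} | {q6,q10} | {q7}.

8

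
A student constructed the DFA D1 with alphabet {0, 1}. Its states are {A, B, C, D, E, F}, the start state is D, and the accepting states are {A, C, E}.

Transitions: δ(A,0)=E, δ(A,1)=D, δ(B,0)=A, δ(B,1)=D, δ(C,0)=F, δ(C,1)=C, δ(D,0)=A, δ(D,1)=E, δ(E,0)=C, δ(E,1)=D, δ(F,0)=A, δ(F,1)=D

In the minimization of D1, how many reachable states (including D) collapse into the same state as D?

1

States {B} cannot be reached from the start state, so discard them.
P0 = {A,C,E} | {D,F}.
Split {A,C,E} by δ(·,0) → {A,E} and {C}.
Refine {A,E} on symbol 0: members go to different blocks, giving {A} and {E}.
On input 1, block {D,F} splits into {D} and {F}.
The partition is now stable with 5 blocks: {A} | {D} | {C} | {E} | {F}.
The equivalence class containing D is {D}, of size 1.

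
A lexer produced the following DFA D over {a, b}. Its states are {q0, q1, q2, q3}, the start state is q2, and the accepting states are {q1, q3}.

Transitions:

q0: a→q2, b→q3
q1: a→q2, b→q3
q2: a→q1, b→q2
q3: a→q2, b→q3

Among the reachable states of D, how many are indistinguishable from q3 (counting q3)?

2

First remove the unreachable states {q0}; 3 states remain.
P0 = {q1,q3} | {q2}.
Stable partition: {q1,q3} | {q2} — 2 equivalence classes.
State q3 belongs to the block {q1,q3}, which has 2 states.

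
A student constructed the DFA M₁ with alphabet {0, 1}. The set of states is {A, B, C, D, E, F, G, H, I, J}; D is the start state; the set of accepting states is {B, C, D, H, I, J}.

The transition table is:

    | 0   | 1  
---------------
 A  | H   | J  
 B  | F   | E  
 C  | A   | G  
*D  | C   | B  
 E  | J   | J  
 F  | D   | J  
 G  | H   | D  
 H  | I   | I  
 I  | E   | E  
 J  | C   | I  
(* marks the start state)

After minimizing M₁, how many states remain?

3

Start with accepting vs non-accepting: {B,C,D,H,I,J} | {A,E,F,G}.
Split {B,C,D,H,I,J} by δ(·,0) → {B,C,I} and {D,H,J}.
No further refinement is possible. Final partition (3 blocks): {B,C,I} | {A,E,F,G} | {D,H,J}.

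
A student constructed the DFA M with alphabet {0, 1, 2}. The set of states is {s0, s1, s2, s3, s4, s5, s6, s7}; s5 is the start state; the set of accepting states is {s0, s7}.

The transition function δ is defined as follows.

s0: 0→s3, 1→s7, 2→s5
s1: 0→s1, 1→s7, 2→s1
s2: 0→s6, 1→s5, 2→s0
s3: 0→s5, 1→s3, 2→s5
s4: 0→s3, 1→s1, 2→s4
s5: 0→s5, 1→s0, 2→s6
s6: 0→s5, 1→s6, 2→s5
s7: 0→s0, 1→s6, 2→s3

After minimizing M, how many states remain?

4

Reachable states from the start: {s0,s3,s5,s6,s7}. Unreachable: {s1,s2,s4} — drop them.
Initial partition by acceptance: {s0,s7} | {s3,s5,s6}.
Split {s0,s7} by δ(·,0) → {s0} and {s7}.
Split {s3,s5,s6} by δ(·,1) → {s3,s6} and {s5}.
The partition is now stable with 4 blocks: {s0} | {s3,s6} | {s7} | {s5}.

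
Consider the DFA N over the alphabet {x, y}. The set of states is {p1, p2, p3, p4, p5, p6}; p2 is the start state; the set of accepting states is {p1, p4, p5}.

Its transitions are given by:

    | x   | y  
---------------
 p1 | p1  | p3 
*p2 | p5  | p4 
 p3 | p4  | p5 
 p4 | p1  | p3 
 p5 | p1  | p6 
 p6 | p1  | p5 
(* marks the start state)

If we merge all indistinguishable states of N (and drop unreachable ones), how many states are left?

Initial partition by acceptance: {p1,p4,p5} | {p2,p3,p6}.
The partition is now stable with 2 blocks: {p1,p4,p5} | {p2,p3,p6}.

2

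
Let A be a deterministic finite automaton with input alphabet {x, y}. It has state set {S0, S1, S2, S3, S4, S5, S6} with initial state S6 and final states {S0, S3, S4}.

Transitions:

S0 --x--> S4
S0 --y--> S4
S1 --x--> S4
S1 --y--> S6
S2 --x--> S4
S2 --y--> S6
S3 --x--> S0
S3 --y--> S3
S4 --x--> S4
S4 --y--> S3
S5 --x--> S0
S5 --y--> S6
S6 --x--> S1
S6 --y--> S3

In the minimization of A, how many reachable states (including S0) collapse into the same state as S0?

3

Reachable states from the start: {S0,S1,S3,S4,S6}. Unreachable: {S2,S5} — drop them.
Initial partition by acceptance: {S0,S3,S4} | {S1,S6}.
Split {S1,S6} by δ(·,x) → {S1} and {S6}.
Stable partition: {S0,S3,S4} | {S1} | {S6} — 3 equivalence classes.
The equivalence class containing S0 is {S0,S3,S4}, of size 3.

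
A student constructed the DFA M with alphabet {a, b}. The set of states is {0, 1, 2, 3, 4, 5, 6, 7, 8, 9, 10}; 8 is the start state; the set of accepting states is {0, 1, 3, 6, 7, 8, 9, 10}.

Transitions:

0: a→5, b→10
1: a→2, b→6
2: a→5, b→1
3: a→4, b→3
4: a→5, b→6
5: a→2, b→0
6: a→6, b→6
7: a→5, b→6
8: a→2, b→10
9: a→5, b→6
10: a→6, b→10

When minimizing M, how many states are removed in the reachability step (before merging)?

4

No path from 8 leads to 3, 4, 7, 9; the other 7 states are all reachable.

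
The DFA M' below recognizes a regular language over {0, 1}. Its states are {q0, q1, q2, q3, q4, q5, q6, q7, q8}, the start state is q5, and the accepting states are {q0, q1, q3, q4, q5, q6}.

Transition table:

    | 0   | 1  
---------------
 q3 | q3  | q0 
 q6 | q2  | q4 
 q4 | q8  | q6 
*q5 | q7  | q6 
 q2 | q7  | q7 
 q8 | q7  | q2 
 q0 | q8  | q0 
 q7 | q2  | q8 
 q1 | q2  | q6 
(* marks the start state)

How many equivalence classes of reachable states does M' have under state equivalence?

2

States {q0,q1,q3} cannot be reached from the start state, so discard them.
P0 = {q4,q5,q6} | {q2,q7,q8}.
Stable partition: {q4,q5,q6} | {q2,q7,q8} — 2 equivalence classes.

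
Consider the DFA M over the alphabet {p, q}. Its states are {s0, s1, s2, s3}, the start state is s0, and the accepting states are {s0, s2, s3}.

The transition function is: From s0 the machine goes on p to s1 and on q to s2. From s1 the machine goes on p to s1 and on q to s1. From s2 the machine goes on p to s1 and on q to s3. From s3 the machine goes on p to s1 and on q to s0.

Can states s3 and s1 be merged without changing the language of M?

No

All states are reachable from the start state.
Initial partition by acceptance: {s0,s2,s3} | {s1}.
Stable partition: {s0,s2,s3} | {s1} — 2 equivalence classes.
s3 and s1 end up in different blocks, so they are distinguishable. For instance, the string 'ε' is accepted from only s3.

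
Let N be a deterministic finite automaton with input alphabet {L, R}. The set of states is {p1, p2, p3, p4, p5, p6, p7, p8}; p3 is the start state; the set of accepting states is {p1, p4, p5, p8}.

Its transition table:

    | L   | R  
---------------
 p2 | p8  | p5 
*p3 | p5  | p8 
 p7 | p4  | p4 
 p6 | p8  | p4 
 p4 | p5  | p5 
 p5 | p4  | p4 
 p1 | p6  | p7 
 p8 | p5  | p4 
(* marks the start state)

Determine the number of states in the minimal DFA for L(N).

Reachable states from the start: {p3,p4,p5,p8}. Unreachable: {p1,p2,p6,p7} — drop them.
Initial partition by acceptance: {p4,p5,p8} | {p3}.
The partition is now stable with 2 blocks: {p4,p5,p8} | {p3}.

2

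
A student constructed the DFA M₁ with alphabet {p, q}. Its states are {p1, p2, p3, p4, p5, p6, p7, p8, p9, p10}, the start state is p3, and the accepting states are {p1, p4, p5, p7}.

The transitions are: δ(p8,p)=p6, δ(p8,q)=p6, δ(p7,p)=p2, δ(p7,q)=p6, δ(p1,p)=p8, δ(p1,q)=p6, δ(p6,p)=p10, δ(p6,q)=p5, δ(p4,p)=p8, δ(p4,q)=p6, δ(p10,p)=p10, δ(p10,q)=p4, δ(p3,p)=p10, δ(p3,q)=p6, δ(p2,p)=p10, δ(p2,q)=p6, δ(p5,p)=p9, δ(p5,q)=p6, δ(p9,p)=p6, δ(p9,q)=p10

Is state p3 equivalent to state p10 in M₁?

First remove the unreachable states {p1,p2,p7}; 7 states remain.
Initial partition by acceptance: {p4,p5} | {p3,p6,p8,p9,p10}.
Split {p3,p6,p8,p9,p10} by δ(·,q) → {p3,p8,p9} and {p6,p10}.
Stable partition: {p4,p5} | {p3,p8,p9} | {p6,p10} — 3 equivalence classes.
p3 and p10 end up in different blocks, so they are distinguishable. For instance, the string 'q' is accepted from only p10.

No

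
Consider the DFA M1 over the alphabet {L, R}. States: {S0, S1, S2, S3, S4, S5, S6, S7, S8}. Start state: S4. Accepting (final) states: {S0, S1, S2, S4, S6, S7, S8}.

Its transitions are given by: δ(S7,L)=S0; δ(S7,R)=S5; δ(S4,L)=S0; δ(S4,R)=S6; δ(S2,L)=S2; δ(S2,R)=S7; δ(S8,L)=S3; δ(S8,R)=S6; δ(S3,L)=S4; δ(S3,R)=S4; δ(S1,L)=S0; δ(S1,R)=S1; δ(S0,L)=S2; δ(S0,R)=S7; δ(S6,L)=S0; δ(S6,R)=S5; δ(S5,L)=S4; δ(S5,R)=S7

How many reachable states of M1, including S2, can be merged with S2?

States {S1,S3,S8} cannot be reached from the start state, so discard them.
P0 = {S0,S2,S4,S6,S7} | {S5}.
On input R, block {S0,S2,S4,S6,S7} splits into {S0,S2,S4} and {S6,S7}.
No further refinement is possible. Final partition (3 blocks): {S0,S2,S4} | {S5} | {S6,S7}.
State S2 belongs to the block {S0,S2,S4}, which has 3 states.

3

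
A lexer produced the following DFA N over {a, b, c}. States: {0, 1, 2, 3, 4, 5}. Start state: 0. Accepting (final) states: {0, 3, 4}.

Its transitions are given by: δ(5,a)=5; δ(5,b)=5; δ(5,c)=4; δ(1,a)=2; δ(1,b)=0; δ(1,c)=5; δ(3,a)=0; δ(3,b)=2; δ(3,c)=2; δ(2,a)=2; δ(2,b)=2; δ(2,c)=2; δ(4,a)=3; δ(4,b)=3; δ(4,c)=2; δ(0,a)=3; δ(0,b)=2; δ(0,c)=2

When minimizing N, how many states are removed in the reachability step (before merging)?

No path from 0 leads to 1, 4, 5; the other 3 states are all reachable.

3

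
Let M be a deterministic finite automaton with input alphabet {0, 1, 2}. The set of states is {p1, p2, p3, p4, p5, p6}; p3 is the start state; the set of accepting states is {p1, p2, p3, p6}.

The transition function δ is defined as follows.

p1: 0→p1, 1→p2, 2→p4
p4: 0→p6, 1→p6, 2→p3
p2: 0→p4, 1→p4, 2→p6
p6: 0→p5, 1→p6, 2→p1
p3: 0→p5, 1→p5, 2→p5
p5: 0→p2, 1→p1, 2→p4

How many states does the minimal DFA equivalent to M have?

6

Every state is reachable, so we keep all 6.
Initial partition by acceptance: {p1,p2,p3,p6} | {p4,p5}.
On input 0, block {p1,p2,p3,p6} splits into {p2,p3,p6} and {p1}.
Refine {p2,p3,p6} on symbol 1: members go to different blocks, giving {p2,p3} and {p6}.
Split {p2,p3} by δ(·,2) → {p2} and {p3}.
On input 0, block {p4,p5} splits into {p4} and {p5}.
Stable partition: {p2} | {p4} | {p1} | {p6} | {p3} | {p5} — 6 equivalence classes.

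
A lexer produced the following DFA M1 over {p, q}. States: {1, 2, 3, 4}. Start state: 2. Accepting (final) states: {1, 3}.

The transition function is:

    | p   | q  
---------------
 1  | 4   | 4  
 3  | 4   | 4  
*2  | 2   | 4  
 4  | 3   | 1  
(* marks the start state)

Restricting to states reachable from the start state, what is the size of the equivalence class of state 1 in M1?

Every state is reachable, so we keep all 4.
Start with accepting vs non-accepting: {1,3} | {2,4}.
Split {2,4} by δ(·,p) → {2} and {4}.
Stable partition: {1,3} | {2} | {4} — 3 equivalence classes.
State 1 belongs to the block {1,3}, which has 2 states.

2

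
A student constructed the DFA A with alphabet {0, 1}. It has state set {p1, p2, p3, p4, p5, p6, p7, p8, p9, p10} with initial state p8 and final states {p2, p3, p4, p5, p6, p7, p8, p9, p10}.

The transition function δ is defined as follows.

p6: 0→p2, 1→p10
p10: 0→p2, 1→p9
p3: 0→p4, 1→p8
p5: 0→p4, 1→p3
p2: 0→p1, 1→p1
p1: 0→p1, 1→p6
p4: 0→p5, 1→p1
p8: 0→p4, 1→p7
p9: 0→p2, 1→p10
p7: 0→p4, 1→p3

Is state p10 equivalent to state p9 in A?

Start with accepting vs non-accepting: {p2,p3,p4,p5,p6,p7,p8,p9,p10} | {p1}.
Refine {p2,p3,p4,p5,p6,p7,p8,p9,p10} on symbol 0: members go to different blocks, giving {p3,p4,p5,p6,p7,p8,p9,p10} and {p2}.
On input 0, block {p3,p4,p5,p6,p7,p8,p9,p10} splits into {p3,p4,p5,p7,p8} and {p6,p9,p10}.
Split {p3,p4,p5,p7,p8} by δ(·,1) → {p3,p5,p7,p8} and {p4}.
Stable partition: {p3,p5,p7,p8} | {p1} | {p2} | {p6,p9,p10} | {p4} — 5 equivalence classes.
p10 and p9 lie in the same block of the stable partition, so they are equivalent — no string distinguishes them.

Yes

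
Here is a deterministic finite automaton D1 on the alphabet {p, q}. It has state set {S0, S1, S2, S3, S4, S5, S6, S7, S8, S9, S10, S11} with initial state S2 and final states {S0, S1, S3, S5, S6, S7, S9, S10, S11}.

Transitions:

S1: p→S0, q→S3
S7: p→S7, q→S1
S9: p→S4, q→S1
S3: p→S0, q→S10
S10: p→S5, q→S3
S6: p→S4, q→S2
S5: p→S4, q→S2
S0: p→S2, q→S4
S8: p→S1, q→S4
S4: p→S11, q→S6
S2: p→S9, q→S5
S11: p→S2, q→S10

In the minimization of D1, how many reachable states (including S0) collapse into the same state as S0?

3

States {S7,S8} cannot be reached from the start state, so discard them.
P0 = {S0,S1,S3,S5,S6,S9,S10,S11} | {S2,S4}.
Split {S0,S1,S3,S5,S6,S9,S10,S11} by δ(·,p) → {S0,S5,S6,S9,S11} and {S1,S3,S10}.
Split {S0,S5,S6,S9,S11} by δ(·,q) → {S0,S5,S6} and {S9,S11}.
No further refinement is possible. Final partition (4 blocks): {S0,S5,S6} | {S2,S4} | {S1,S3,S10} | {S9,S11}.
The equivalence class containing S0 is {S0,S5,S6}, of size 3.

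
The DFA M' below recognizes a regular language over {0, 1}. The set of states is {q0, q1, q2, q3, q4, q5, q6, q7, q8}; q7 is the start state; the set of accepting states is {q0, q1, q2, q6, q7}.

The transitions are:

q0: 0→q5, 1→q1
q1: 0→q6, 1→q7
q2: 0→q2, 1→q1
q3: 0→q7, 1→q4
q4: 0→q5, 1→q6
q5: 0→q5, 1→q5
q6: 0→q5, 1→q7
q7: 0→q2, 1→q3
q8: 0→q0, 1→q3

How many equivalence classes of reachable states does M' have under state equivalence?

7

First remove the unreachable states {q0,q8}; 7 states remain.
Initial partition by acceptance: {q1,q2,q6,q7} | {q3,q4,q5}.
Refine {q1,q2,q6,q7} on symbol 0: members go to different blocks, giving {q1,q2,q7} and {q6}.
On input 0, block {q1,q2,q7} splits into {q2,q7} and {q1}.
Refine {q2,q7} on symbol 1: members go to different blocks, giving {q2} and {q7}.
Refine {q3,q4,q5} on symbol 0: members go to different blocks, giving {q4,q5} and {q3}.
Refine {q4,q5} on symbol 1: members go to different blocks, giving {q4} and {q5}.
Stable partition: {q2} | {q4} | {q6} | {q1} | {q7} | {q3} | {q5} — 7 equivalence classes.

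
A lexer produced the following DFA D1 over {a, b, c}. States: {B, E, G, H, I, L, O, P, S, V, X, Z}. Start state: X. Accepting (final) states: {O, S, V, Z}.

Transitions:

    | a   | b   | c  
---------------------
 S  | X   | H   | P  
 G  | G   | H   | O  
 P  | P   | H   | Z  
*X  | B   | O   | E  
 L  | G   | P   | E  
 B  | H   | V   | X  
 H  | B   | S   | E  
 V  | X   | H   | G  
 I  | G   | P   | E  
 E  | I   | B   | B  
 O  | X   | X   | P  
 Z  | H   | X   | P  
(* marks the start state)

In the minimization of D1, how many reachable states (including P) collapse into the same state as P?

States {L} cannot be reached from the start state, so discard them.
Initial partition by acceptance: {O,S,V,Z} | {B,E,G,H,I,P,X}.
Split {B,E,G,H,I,P,X} by δ(·,b) → {E,G,I,P} and {B,H,X}.
Split {E,G,I,P} by δ(·,b) → {E,G,P} and {I}.
Refine {E,G,P} on symbol a: members go to different blocks, giving {G,P} and {E}.
Refine {B,H,X} on symbol c: members go to different blocks, giving {H,X} and {B}.
Stable partition: {O,S,V,Z} | {G,P} | {H,X} | {I} | {E} | {B} — 6 equivalence classes.
The equivalence class containing P is {G,P}, of size 2.

2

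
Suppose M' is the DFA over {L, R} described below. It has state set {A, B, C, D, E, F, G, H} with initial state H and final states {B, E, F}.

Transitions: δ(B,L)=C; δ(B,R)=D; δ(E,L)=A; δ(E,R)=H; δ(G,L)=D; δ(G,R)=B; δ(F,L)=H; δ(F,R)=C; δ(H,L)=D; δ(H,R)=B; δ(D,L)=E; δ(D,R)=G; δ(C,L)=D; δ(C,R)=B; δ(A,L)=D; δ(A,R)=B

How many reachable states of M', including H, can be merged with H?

States {F} cannot be reached from the start state, so discard them.
Initial partition by acceptance: {B,E} | {A,C,D,G,H}.
Refine {A,C,D,G,H} on symbol L: members go to different blocks, giving {A,C,G,H} and {D}.
Split {B,E} by δ(·,R) → {B} and {E}.
No further refinement is possible. Final partition (4 blocks): {B} | {A,C,G,H} | {D} | {E}.
The equivalence class containing H is {A,C,G,H}, of size 4.

4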